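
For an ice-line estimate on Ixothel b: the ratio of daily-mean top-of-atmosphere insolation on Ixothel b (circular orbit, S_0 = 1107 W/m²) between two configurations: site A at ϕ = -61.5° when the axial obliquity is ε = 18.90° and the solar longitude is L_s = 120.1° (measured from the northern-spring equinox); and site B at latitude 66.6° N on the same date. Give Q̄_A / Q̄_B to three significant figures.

Q̄_A / Q̄_B ≈ 0.159

— Configuration A (ϕ=-61.5°):
Solar declination: sin δ = sin ε · sin L_s = sin 18.90° × sin 120.1° = 0.28024, so δ = +16.274°.
cos h₀ = −tan(-61.5°) tan(+16.274°) = 0.5377, h₀ = 1.0031 rad.
Bracket: h₀ sin ϕ sin δ + cos ϕ cos δ sin h₀ = 1.0031×-0.87882×0.28024 + 0.47716×0.95993×0.84315 = -0.247044 + 0.386197 = 0.139153.
Q̄ = (S_0/π) × [bracket] = (1107/π) × 0.139153 = 49.033 W/m².
— Configuration B (ϕ=+66.6°):
cos h₀ = −tan(+66.6°) tan(+16.274°) = -0.6746, h₀ = 2.3112 rad.
Bracket: h₀ sin ϕ sin δ + cos ϕ cos δ sin h₀ = 2.3112×0.91775×0.28024 + 0.39715×0.95993×0.73816 = 0.594418 + 0.281413 = 0.875831.
Q̄ = (S_0/π) × [bracket] = (1107/π) × 0.875831 = 308.62 W/m².
Ratio Q̄_A / Q̄_B = 49.033 / 308.62 = 0.1589.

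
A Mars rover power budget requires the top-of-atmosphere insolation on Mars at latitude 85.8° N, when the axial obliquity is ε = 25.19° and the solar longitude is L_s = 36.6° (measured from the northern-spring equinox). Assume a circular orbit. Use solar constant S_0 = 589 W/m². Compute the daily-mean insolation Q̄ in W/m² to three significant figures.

Solar declination: sin δ = sin ε · sin L_s = sin 25.19° × sin 36.6° = 0.25377, so δ = +14.700°.
cos h₀ = −tan(+85.8°) tan(+14.700°) = -3.5726 ≤ −1 ⇒ polar day, h₀ = π.
Bracket: h₀ sin ϕ sin δ + cos ϕ cos δ sin h₀ = 3.1416×0.99731×0.25377 + 0.07324×0.96727×0.00000 = 0.795099 + 0.000000 = 0.795099.
Q̄ = (S_0/π) × [bracket] = (589/π) × 0.795099 = 149.1 W/m².

Q̄ ≈ 149 W/m²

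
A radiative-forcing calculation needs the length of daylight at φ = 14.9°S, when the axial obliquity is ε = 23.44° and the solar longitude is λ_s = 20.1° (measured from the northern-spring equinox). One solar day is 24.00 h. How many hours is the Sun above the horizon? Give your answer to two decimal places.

Solar declination: sin δ = sin ε · sin λ_s = sin 23.44° × sin 20.1° = 0.13670, so δ = +7.857°.
cos H₀ = −tan φ · tan δ = −tan(-14.9°) × tan(+7.857°) = 0.0367, so H₀ = 1.5341 rad = 87.90°.
Daylight = 2H₀/(2π) × 24.00 h = (1.5341/π) × 24.00 = 11.72 h.

11.72 h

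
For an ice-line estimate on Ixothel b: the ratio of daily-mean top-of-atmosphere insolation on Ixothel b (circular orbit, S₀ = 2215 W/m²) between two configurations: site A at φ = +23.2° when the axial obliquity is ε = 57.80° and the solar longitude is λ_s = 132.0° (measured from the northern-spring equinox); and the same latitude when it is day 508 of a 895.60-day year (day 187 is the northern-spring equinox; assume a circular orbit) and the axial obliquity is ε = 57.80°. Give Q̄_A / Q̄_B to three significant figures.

Q̄_A / Q̄_B ≈ 0.999

— Configuration A (φ=+23.2°):
Solar declination: sin δ = sin ε · sin λ_s = sin 57.80° × sin 132.0° = 0.62884, so δ = +38.965°.
cos H₀ = −tan(+23.2°) tan(+38.965°) = -0.3466, H₀ = 1.9248 rad.
Bracket: H₀ sin φ sin δ + cos φ cos δ sin H₀ = 1.9248×0.39394×0.62884 + 0.91914×0.77753×0.93800 = 0.476822 + 0.670350 = 1.147172.
Q̄ = (S₀/π) × [bracket] = (2215/π) × 1.147172 = 808.82 W/m².
— Configuration B (φ=+23.2°):
Solar longitude: λ_s = 360° × (508 − 187)/895.60 = 129.031°.
sin δ = sin 57.80° × sin 129.031° = 0.65733, so δ = +41.096°.
cos H₀ = −tan(+23.2°) tan(+41.096°) = -0.3738, H₀ = 1.9539 rad.
Bracket: H₀ sin φ sin δ + cos φ cos δ sin H₀ = 1.9539×0.39394×0.65733 + 0.91914×0.75360×0.92749 = 0.505960 + 0.642439 = 1.148399.
Q̄ = (S₀/π) × [bracket] = (2215/π) × 1.148399 = 809.69 W/m².
Ratio Q̄_A / Q̄_B = 808.82 / 809.69 = 0.9989.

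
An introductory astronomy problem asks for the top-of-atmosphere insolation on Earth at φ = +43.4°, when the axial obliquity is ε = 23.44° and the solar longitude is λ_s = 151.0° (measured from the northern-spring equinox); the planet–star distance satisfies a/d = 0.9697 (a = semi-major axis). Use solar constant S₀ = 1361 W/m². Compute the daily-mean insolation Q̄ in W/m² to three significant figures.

Solar declination: sin δ = sin ε · sin λ_s = sin 23.44° × sin 151.0° = 0.19285, so δ = +11.119°.
cos H₀ = −tan(+43.4°) tan(+11.119°) = -0.1859, H₀ = 1.7577 rad.
Bracket: H₀ sin φ sin δ + cos φ cos δ sin H₀ = 1.7577×0.68709×0.19285 + 0.72657×0.98123×0.98258 = 0.232905 + 0.700513 = 0.933418.
Inverse-square distance factor (a/d)² = 0.9697² = 0.940318.
Q̄ = (S₀/π) × 0.940318 × [bracket] = (1361/π) × 0.940318 × 0.933418 = 380.2 W/m².

Q̄ ≈ 380 W/m²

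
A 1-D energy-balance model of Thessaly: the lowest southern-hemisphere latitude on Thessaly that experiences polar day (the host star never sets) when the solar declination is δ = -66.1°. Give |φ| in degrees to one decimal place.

Polar day requires cos H₀ = −tan φ tan δ ≤ −1, i.e. tan φ tan δ ≥ 1.
The boundary is |tan φ| · |tan δ| = 1, so |φ| = 90° − |δ| = 90° − 66.1° = 23.9° in the southern hemisphere.

|φ| = 23.9°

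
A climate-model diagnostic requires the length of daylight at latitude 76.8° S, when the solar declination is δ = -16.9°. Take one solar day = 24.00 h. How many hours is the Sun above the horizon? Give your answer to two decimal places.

24.00 h

Sunrise equation: cos H₀ = −tan φ · tan δ = -1.2954 ≤ −1, so the Sun never sets (polar day) and H₀ = π.
Daylight = 2H₀/(2π) × 24.00 h = (3.1416/π) × 24.00 = 24.00 h.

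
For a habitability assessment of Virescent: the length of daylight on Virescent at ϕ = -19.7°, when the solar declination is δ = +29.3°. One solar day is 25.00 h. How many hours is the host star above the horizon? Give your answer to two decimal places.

10.89 h

cos h₀ = −tan ϕ · tan δ = −tan(-19.7°) × tan(+29.300°) = 0.2009, so h₀ = 1.3685 rad = 78.41°.
Daylight = 2h₀/(2π) × 25.00 h = (1.3685/π) × 25.00 = 10.89 h.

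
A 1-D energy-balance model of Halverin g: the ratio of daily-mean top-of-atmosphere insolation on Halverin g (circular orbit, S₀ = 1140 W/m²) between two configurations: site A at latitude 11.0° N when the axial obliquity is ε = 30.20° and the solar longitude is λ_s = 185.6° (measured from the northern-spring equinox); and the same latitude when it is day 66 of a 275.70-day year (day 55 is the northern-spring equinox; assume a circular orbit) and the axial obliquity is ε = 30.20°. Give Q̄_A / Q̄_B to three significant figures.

— Configuration A (φ=+11.0°):
Solar declination: sin δ = sin ε · sin λ_s = sin 30.20° × sin 185.6° = -0.04909, so δ = -2.814°.
cos H₀ = −tan(+11.0°) tan(-2.814°) = 0.0096, H₀ = 1.5612 rad.
Bracket: H₀ sin φ sin δ + cos φ cos δ sin H₀ = 1.5612×0.19081×-0.04909 + 0.98163×0.99879×0.99995 = -0.014624 + 0.980393 = 0.965769.
Q̄ = (S₀/π) × [bracket] = (1140/π) × 0.965769 = 350.45 W/m².
— Configuration B (φ=+11.0°):
Solar longitude: λ_s = 360° × (66 − 55)/275.70 = 14.363°.
sin δ = sin 30.20° × sin 14.363° = 0.12479, so δ = +7.168°.
cos H₀ = −tan(+11.0°) tan(+7.168°) = -0.0244, H₀ = 1.5952 rad.
Bracket: H₀ sin φ sin δ + cos φ cos δ sin H₀ = 1.5952×0.19081×0.12479 + 0.98163×0.99218×0.99970 = 0.037984 + 0.973661 = 1.011645.
Q̄ = (S₀/π) × [bracket] = (1140/π) × 1.011645 = 367.10 W/m².
Ratio Q̄_A / Q̄_B = 350.45 / 367.10 = 0.9546.

Q̄_A / Q̄_B ≈ 0.955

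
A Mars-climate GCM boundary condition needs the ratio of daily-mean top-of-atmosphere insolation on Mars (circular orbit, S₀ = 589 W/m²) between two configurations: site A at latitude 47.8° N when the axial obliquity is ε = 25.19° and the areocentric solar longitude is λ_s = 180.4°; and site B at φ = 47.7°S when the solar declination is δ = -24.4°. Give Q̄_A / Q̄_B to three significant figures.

— Configuration A (φ=+47.8°):
sin δ = sin 25.19° × sin 180.4° = -0.00297, so δ = -0.170°.
cos H₀ = −tan(+47.8°) tan(-0.170°) = 0.0033, H₀ = 1.5675 rad.
Bracket: H₀ sin φ sin δ + cos φ cos δ sin H₀ = 1.5675×0.74080×-0.00297 + 0.67172×1.00000×0.99999 = -0.003449 + 0.671713 = 0.668264.
Q̄ = (S₀/π) × [bracket] = (589/π) × 0.668264 = 125.29 W/m².
— Configuration B (φ=-47.7°):
cos H₀ = −tan(-47.7°) tan(-24.400°) = -0.4985, H₀ = 2.0927 rad.
Bracket: H₀ sin φ sin δ + cos φ cos δ sin H₀ = 2.0927×-0.73963×-0.41310 + 0.67301×0.91068×0.86688 = 0.639406 + 0.531308 = 1.170714.
Q̄ = (S₀/π) × [bracket] = (589/π) × 1.170714 = 219.49 W/m².
Ratio Q̄_A / Q̄_B = 125.29 / 219.49 = 0.5708.

Q̄_A / Q̄_B ≈ 0.571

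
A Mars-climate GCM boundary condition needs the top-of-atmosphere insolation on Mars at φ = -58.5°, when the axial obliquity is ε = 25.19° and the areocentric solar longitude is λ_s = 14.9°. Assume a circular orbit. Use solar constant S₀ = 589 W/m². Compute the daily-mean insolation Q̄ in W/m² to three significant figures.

Q̄ ≈ 71.5 W/m²

sin δ = sin 25.19° × sin 14.9° = 0.10944, so δ = +6.283°.
cos H₀ = −tan(-58.5°) tan(+6.283°) = 0.1797, H₀ = 1.3901 rad.
Bracket: H₀ sin φ sin δ + cos φ cos δ sin H₀ = 1.3901×-0.85264×0.10944 + 0.52250×0.99399×0.98373 = -0.129714 + 0.510910 = 0.381196.
Q̄ = (S₀/π) × [bracket] = (589/π) × 0.381196 = 71.47 W/m².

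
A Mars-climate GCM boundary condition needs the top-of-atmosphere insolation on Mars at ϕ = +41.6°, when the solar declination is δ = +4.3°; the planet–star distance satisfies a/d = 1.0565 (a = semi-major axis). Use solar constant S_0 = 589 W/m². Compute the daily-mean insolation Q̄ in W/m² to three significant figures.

cos h₀ = −tan(+41.6°) tan(+4.300°) = -0.0668, h₀ = 1.6376 rad.
Bracket: h₀ sin ϕ sin δ + cos ϕ cos δ sin h₀ = 1.6376×0.66393×0.07498 + 0.74780×0.99719×0.99777 = 0.081522 + 0.744036 = 0.825558.
Inverse-square distance factor (a/d)² = 1.0565² = 1.116192.
Q̄ = (S_0/π) × 1.116192 × [bracket] = (589/π) × 1.116192 × 0.825558 = 172.8 W/m².

Q̄ ≈ 173 W/m²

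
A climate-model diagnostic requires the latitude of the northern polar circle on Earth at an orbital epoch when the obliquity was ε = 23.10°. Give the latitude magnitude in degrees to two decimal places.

The polar circle is the lowest latitude that experiences at least one full rotation of continuous daylight at the northern-summer solstice; it lies at |φ| = 90° − ε = 90° − 23.10° = 66.90°.

66.90°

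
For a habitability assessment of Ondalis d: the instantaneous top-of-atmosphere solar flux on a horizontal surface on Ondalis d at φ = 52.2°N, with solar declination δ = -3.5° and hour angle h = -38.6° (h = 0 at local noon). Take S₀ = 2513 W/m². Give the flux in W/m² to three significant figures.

1.08e+03 W/m²

cos θ_z = sin φ sin δ + cos φ cos δ cos h = -0.048238 + 0.478106 = 0.429868.
Flux = S₀ · cos θ_z = 2513 × 0.429868 = 1080 W/m².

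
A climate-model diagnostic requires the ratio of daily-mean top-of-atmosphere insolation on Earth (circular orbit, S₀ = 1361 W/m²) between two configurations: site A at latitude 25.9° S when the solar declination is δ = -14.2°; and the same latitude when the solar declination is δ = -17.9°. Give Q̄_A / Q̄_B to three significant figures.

— Configuration A (φ=-25.9°):
cos H₀ = −tan(-25.9°) tan(-14.200°) = -0.1229, H₀ = 1.6940 rad.
Bracket: H₀ sin φ sin δ + cos φ cos δ sin H₀ = 1.6940×-0.43680×-0.24531 + 0.89956×0.96945×0.99242 = 0.181514 + 0.865468 = 1.046982.
Q̄ = (S₀/π) × [bracket] = (1361/π) × 1.046982 = 453.57 W/m².
— Configuration B (φ=-25.9°):
cos H₀ = −tan(-25.9°) tan(-17.900°) = -0.1568, H₀ = 1.7283 rad.
Bracket: H₀ sin φ sin δ + cos φ cos δ sin H₀ = 1.7283×-0.43680×-0.30736 + 0.89956×0.95159×0.98762 = 0.232033 + 0.845415 = 1.077448.
Q̄ = (S₀/π) × [bracket] = (1361/π) × 1.077448 = 466.77 W/m².
Ratio Q̄_A / Q̄_B = 453.57 / 466.77 = 0.9717.

Q̄_A / Q̄_B ≈ 0.972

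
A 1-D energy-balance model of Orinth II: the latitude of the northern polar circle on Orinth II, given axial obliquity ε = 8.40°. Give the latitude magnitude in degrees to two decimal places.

81.60°

The polar circle is the lowest latitude that experiences at least one full rotation of continuous daylight at the northern-summer solstice; it lies at |φ| = 90° − ε = 90° − 8.40° = 81.60°.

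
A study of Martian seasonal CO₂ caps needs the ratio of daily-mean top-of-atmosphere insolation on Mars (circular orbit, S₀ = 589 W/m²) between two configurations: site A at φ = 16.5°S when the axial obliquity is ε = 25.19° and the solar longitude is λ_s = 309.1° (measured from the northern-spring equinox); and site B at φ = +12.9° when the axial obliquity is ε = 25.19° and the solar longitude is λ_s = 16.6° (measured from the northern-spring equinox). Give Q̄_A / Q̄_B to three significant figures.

Q̄_A / Q̄_B ≈ 1.05

— Configuration A (φ=-16.5°):
Solar declination: sin δ = sin ε · sin λ_s = sin 25.19° × sin 309.1° = -0.33030, so δ = -19.287°.
cos H₀ = −tan(-16.5°) tan(-19.287°) = -0.1037, H₀ = 1.6746 rad.
Bracket: H₀ sin φ sin δ + cos φ cos δ sin H₀ = 1.6746×-0.28402×-0.33030 + 0.95882×0.94388×0.99461 = 0.157097 + 0.900133 = 1.057230.
Q̄ = (S₀/π) × [bracket] = (589/π) × 1.057230 = 198.21 W/m².
— Configuration B (φ=+12.9°):
Solar declination: sin δ = sin ε · sin λ_s = sin 25.19° × sin 16.6° = 0.12160, so δ = +6.984°.
cos H₀ = −tan(+12.9°) tan(+6.984°) = -0.0281, H₀ = 1.5989 rad.
Bracket: H₀ sin φ sin δ + cos φ cos δ sin H₀ = 1.5989×0.22325×0.12160 + 0.97476×0.99258×0.99961 = 0.043406 + 0.967150 = 1.010556.
Q̄ = (S₀/π) × [bracket] = (589/π) × 1.010556 = 189.46 W/m².
Ratio Q̄_A / Q̄_B = 198.21 / 189.46 = 1.046.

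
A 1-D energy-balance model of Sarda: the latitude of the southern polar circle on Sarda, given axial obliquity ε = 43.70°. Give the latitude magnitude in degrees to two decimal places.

46.30°

The polar circle is the lowest latitude that experiences at least one full rotation of continuous darkness at the northern-summer solstice; it lies at |φ| = 90° − ε = 90° − 43.70° = 46.30°.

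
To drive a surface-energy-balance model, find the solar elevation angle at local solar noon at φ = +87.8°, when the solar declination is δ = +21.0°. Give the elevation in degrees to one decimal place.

23.2°

At local noon the hour angle is zero, so the zenith angle equals |φ − δ| = |+87.8° − (+21.000°)| = 66.800°.
Elevation = 90° − 66.800° = 23.2°.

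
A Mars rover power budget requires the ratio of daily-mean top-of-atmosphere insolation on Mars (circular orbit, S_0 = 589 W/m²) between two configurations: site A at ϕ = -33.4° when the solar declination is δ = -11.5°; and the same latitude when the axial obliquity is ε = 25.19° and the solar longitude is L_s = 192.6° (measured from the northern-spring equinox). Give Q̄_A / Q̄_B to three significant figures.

— Configuration A (ϕ=-33.4°):
cos h₀ = −tan(-33.4°) tan(-11.500°) = -0.1342, h₀ = 1.7054 rad.
Bracket: h₀ sin ϕ sin δ + cos ϕ cos δ sin h₀ = 1.7054×-0.55048×-0.19937 + 0.83485×0.97992×0.99096 = 0.187166 + 0.810691 = 0.997857.
Q̄ = (S_0/π) × [bracket] = (589/π) × 0.997857 = 187.08 W/m².
— Configuration B (ϕ=-33.4°):
Solar declination: sin δ = sin ε · sin L_s = sin 25.19° × sin 192.6° = -0.09285, so δ = -5.327°.
cos h₀ = −tan(-33.4°) tan(-5.327°) = -0.0615, h₀ = 1.6323 rad.
Bracket: h₀ sin ϕ sin δ + cos ϕ cos δ sin h₀ = 1.6323×-0.55048×-0.09285 + 0.83485×0.99568×0.99811 = 0.083430 + 0.829672 = 0.913102.
Q̄ = (S_0/π) × [bracket] = (589/π) × 0.913102 = 171.19 W/m².
Ratio Q̄_A / Q̄_B = 187.08 / 171.19 = 1.093.

Q̄_A / Q̄_B ≈ 1.09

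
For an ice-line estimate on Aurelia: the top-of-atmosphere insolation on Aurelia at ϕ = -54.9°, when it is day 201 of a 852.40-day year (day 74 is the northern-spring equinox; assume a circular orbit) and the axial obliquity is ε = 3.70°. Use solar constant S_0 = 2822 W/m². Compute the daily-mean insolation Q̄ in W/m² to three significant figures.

Q̄ ≈ 457 W/m²

Solar longitude: L_s = 360° × (201 − 74)/852.40 = 53.637°.
sin δ = sin 3.70° × sin 53.637° = 0.05197, so δ = +2.979°.
cos h₀ = −tan(-54.9°) tan(+2.979°) = 0.0740, h₀ = 1.4967 rad.
Bracket: h₀ sin ϕ sin δ + cos ϕ cos δ sin h₀ = 1.4967×-0.81815×0.05197 + 0.57501×0.99865×0.99726 = -0.063639 + 0.572660 = 0.509021.
Q̄ = (S_0/π) × [bracket] = (2822/π) × 0.509021 = 457.2 W/m².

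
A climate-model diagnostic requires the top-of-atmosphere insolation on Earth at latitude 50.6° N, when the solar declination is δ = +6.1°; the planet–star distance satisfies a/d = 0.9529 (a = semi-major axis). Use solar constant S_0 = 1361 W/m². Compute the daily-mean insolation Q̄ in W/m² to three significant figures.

Q̄ ≈ 301 W/m²

cos h₀ = −tan(+50.6°) tan(+6.100°) = -0.1301, h₀ = 1.7013 rad.
Bracket: h₀ sin ϕ sin δ + cos ϕ cos δ sin h₀ = 1.7013×0.77273×0.10626 + 0.63473×0.99434×0.99150 = 0.139694 + 0.625773 = 0.765467.
Inverse-square distance factor (a/d)² = 0.9529² = 0.908018.
Q̄ = (S_0/π) × 0.908018 × [bracket] = (1361/π) × 0.908018 × 0.765467 = 301.1 W/m².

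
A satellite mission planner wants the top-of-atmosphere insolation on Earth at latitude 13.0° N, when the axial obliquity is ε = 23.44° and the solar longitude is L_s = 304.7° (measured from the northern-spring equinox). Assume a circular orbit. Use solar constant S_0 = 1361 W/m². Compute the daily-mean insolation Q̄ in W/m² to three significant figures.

Solar declination: sin δ = sin ε · sin L_s = sin 23.44° × sin 304.7° = -0.32704, so δ = -19.089°.
cos h₀ = −tan(+13.0°) tan(-19.089°) = 0.0799, h₀ = 1.4908 rad.
Bracket: h₀ sin ϕ sin δ + cos ϕ cos δ sin h₀ = 1.4908×0.22495×-0.32704 + 0.97437×0.94501×0.99680 = -0.109675 + 0.917843 = 0.808168.
Q̄ = (S_0/π) × [bracket] = (1361/π) × 0.808168 = 350.1 W/m².

Q̄ ≈ 350 W/m²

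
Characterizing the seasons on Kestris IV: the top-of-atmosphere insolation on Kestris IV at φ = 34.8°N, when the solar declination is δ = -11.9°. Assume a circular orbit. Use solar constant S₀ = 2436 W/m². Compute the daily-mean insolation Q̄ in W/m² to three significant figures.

Q̄ ≈ 486 W/m²

cos H₀ = −tan(+34.8°) tan(-11.900°) = 0.1465, H₀ = 1.4238 rad.
Bracket: H₀ sin φ sin δ + cos φ cos δ sin H₀ = 1.4238×0.57071×-0.20620 + 0.82115×0.97851×0.98922 = -0.167553 + 0.794842 = 0.627289.
Q̄ = (S₀/π) × [bracket] = (2436/π) × 0.627289 = 486.4 W/m².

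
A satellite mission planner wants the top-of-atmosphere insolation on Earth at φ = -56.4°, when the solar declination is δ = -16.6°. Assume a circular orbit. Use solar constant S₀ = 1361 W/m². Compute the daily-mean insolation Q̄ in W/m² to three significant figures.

Q̄ ≈ 415 W/m²

cos H₀ = −tan(-56.4°) tan(-16.600°) = -0.4487, H₀ = 2.0361 rad.
Bracket: H₀ sin φ sin δ + cos φ cos δ sin H₀ = 2.0361×-0.83292×-0.28569 + 0.55339×0.95832×0.89368 = 0.484504 + 0.473941 = 0.958445.
Q̄ = (S₀/π) × [bracket] = (1361/π) × 0.958445 = 415.2 W/m².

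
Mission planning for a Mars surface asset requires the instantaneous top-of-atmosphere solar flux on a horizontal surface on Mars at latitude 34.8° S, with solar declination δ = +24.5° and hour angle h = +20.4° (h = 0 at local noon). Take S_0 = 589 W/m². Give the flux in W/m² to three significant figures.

273 W/m²

cos θ_z = sin ϕ sin δ + cos ϕ cos δ cos h = -0.236671 + 0.700350 = 0.463679.
Flux = S_0 · cos θ_z = 589 × 0.463679 = 273.1 W/m².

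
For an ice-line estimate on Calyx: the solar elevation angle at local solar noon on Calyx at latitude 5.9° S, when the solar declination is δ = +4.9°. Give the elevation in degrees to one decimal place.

79.2°

At local noon the hour angle is zero, so the zenith angle equals |φ − δ| = |-5.9° − (+4.900°)| = 10.800°.
Elevation = 90° − 10.800° = 79.2°.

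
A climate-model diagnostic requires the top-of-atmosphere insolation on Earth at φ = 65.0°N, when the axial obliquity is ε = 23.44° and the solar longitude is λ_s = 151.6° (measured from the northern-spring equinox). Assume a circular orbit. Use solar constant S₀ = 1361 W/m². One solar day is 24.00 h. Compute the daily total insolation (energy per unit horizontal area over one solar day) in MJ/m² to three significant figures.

Solar declination: sin δ = sin ε · sin λ_s = sin 23.44° × sin 151.6° = 0.18920, so δ = +10.906°.
cos H₀ = −tan(+65.0°) tan(+10.906°) = -0.4132, H₀ = 1.9968 rad.
Bracket: H₀ sin φ sin δ + cos φ cos δ sin H₀ = 1.9968×0.90631×0.18920 + 0.42262×0.98194×0.91064 = 0.342399 + 0.377904 = 0.720303.
Q̄ = (S₀/π) × [bracket] = (1361/π) × 0.720303 = 312.05 W/m².
Daily total = Q̄ × 24.00 h × 3600 s/h = 312.05 × 24.00 × 3600 / 10⁶ = 26.96 MJ/m².

27.0 MJ/m²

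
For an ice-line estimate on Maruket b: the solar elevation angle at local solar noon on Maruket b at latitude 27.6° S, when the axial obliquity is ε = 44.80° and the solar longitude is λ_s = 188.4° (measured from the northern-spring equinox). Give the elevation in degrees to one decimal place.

Solar declination: sin δ = sin ε · sin λ_s = sin 44.80° × sin 188.4° = -0.10294, so δ = -5.908°.
At local noon the hour angle is zero, so the zenith angle equals |φ − δ| = |-27.6° − (-5.908°)| = 21.692°.
Elevation = 90° − 21.692° = 68.3°.

68.3°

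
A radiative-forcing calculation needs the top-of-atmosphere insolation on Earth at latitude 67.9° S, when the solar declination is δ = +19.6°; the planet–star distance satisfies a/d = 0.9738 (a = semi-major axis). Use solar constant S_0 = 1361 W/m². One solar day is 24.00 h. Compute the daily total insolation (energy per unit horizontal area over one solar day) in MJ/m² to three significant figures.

cos h₀ = −tan(-67.9°) tan(+19.600°) = 0.8769, h₀ = 0.5014 rad.
Bracket: h₀ sin ϕ sin δ + cos ϕ cos δ sin h₀ = 0.5014×-0.92653×0.33545 + 0.37622×0.94206×0.48062 = -0.155837 + 0.170342 = 0.014505.
Inverse-square distance factor (a/d)² = 0.9738² = 0.948286.
Q̄ = (S_0/π) × 0.948286 × [bracket] = (1361/π) × 0.948286 × 0.014505 = 5.9589 W/m².
Daily total = Q̄ × 24.00 h × 3600 s/h = 5.9589 × 24.00 × 3600 / 10⁶ = 0.5148 MJ/m².

0.515 MJ/m²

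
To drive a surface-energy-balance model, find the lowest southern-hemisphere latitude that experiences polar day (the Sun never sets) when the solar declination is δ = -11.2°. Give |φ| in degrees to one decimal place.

Polar day requires cos H₀ = −tan φ tan δ ≤ −1, i.e. tan φ tan δ ≥ 1.
The boundary is |tan φ| · |tan δ| = 1, so |φ| = 90° − |δ| = 90° − 11.2° = 78.8° in the southern hemisphere.

|φ| = 78.8°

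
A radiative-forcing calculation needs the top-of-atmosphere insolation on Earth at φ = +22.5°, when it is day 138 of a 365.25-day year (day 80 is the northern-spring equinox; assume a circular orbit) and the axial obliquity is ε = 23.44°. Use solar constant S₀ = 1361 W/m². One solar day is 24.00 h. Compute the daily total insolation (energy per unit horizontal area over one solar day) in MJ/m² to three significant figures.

40.5 MJ/m²

Solar longitude: λ_s = 360° × (138 − 80)/365.25 = 57.166°.
sin δ = sin 23.44° × sin 57.166° = 0.33424, so δ = +19.526°.
cos H₀ = −tan(+22.5°) tan(+19.526°) = -0.1469, H₀ = 1.7182 rad.
Bracket: H₀ sin φ sin δ + cos φ cos δ sin H₀ = 1.7182×0.38268×0.33424 + 0.92388×0.94249×0.98915 = 0.219770 + 0.861300 = 1.081070.
Q̄ = (S₀/π) × [bracket] = (1361/π) × 1.081070 = 468.34 W/m².
Daily total = Q̄ × 24.00 h × 3600 s/h = 468.34 × 24.00 × 3600 / 10⁶ = 40.46 MJ/m².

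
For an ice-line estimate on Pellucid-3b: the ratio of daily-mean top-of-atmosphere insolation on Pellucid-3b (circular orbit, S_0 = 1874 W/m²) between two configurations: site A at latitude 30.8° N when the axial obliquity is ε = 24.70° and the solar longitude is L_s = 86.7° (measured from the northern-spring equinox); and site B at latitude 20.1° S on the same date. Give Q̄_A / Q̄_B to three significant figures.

— Configuration A (ϕ=+30.8°):
Solar declination: sin δ = sin ε · sin L_s = sin 24.70° × sin 86.7° = 0.41717, so δ = +24.656°.
cos h₀ = −tan(+30.8°) tan(+24.656°) = -0.2736, h₀ = 1.8480 rad.
Bracket: h₀ sin ϕ sin δ + cos ϕ cos δ sin h₀ = 1.8480×0.51204×0.41717 + 0.85896×0.90883×0.96183 = 0.394747 + 0.750851 = 1.145598.
Q̄ = (S_0/π) × [bracket] = (1874/π) × 1.145598 = 683.36 W/m².
— Configuration B (ϕ=-20.1°):
cos h₀ = −tan(-20.1°) tan(+24.656°) = 0.1680, h₀ = 1.4020 rad.
Bracket: h₀ sin ϕ sin δ + cos ϕ cos δ sin h₀ = 1.4020×-0.34366×0.41717 + 0.93909×0.90883×0.98579 = -0.200997 + 0.841345 = 0.640348.
Q̄ = (S_0/π) × [bracket] = (1874/π) × 0.640348 = 381.98 W/m².
Ratio Q̄_A / Q̄_B = 683.36 / 381.98 = 1.789.

Q̄_A / Q̄_B ≈ 1.79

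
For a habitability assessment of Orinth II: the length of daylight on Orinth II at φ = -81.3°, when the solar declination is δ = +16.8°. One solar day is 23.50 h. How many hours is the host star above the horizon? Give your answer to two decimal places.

cos H₀ = −tan φ · tan δ = 1.9730 ≥ 1, so the host star never rises (polar night) and H₀ = 0.
Daylight = 2H₀/(2π) × 23.50 h = (0.0000/π) × 23.50 = 0.00 h.

0.00 h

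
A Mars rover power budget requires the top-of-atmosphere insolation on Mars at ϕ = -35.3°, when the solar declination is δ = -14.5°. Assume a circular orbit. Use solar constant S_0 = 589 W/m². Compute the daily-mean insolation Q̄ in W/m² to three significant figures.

cos h₀ = −tan(-35.3°) tan(-14.500°) = -0.1831, h₀ = 1.7549 rad.
Bracket: h₀ sin ϕ sin δ + cos ϕ cos δ sin h₀ = 1.7549×-0.57786×-0.25038 + 0.81614×0.96815×0.98309 = 0.253907 + 0.776785 = 1.030692.
Q̄ = (S_0/π) × [bracket] = (589/π) × 1.030692 = 193.2 W/m².

Q̄ ≈ 193 W/m²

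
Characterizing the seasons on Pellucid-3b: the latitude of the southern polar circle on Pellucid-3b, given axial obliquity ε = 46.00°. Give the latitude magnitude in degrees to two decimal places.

The polar circle is the lowest latitude that experiences at least one full rotation of continuous darkness at the northern-summer solstice; it lies at |φ| = 90° − ε = 90° − 46.00° = 44.00°.

44.00°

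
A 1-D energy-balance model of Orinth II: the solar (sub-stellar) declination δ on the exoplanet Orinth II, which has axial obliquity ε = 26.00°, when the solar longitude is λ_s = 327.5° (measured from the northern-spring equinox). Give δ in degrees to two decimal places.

δ = -13.62°

sin δ = sin ε · sin λ_s = sin 26.00° × sin 327.5° = -0.235537.
δ = arcsin(-0.235537) = -13.62°.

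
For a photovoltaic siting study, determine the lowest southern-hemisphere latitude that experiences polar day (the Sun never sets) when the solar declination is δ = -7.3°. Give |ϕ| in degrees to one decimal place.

|ϕ| = 82.7°

Polar day requires cos h₀ = −tan ϕ tan δ ≤ −1, i.e. tan ϕ tan δ ≥ 1.
The boundary is |tan ϕ| · |tan δ| = 1, so |ϕ| = 90° − |δ| = 90° − 7.3° = 82.7° in the southern hemisphere.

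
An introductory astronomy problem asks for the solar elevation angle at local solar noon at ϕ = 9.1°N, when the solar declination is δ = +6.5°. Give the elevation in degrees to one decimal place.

At local noon the hour angle is zero, so the zenith angle equals |ϕ − δ| = |+9.1° − (+6.500°)| = 2.600°.
Elevation = 90° − 2.600° = 87.4°.

87.4°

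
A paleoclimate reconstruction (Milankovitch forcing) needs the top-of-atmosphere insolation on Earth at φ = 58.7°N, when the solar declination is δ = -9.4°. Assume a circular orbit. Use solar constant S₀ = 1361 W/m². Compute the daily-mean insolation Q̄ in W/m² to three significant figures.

cos H₀ = −tan(+58.7°) tan(-9.400°) = 0.2723, H₀ = 1.2950 rad.
Bracket: H₀ sin φ sin δ + cos φ cos δ sin H₀ = 1.2950×0.85446×-0.16333 + 0.51952×0.98657×0.96222 = -0.180729 + 0.493179 = 0.312450.
Q̄ = (S₀/π) × [bracket] = (1361/π) × 0.312450 = 135.4 W/m².

Q̄ ≈ 135 W/m²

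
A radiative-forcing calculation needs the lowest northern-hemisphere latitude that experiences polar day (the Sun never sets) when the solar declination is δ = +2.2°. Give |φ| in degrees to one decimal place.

|φ| = 87.8°

Polar day requires cos H₀ = −tan φ tan δ ≤ −1, i.e. tan φ tan δ ≥ 1.
The boundary is |tan φ| · |tan δ| = 1, so |φ| = 90° − |δ| = 90° − 2.2° = 87.8° in the northern hemisphere.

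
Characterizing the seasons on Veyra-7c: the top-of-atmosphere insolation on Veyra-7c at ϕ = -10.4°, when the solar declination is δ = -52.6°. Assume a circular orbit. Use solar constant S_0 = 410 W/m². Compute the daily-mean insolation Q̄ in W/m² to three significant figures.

cos h₀ = −tan(-10.4°) tan(-52.600°) = -0.2401, h₀ = 1.8132 rad.
Bracket: h₀ sin ϕ sin δ + cos ϕ cos δ sin h₀ = 1.8132×-0.18052×-0.79441 + 0.98357×0.60738×0.97076 = 0.260025 + 0.579933 = 0.839958.
Q̄ = (S_0/π) × [bracket] = (410/π) × 0.839958 = 109.6 W/m².

Q̄ ≈ 110 W/m²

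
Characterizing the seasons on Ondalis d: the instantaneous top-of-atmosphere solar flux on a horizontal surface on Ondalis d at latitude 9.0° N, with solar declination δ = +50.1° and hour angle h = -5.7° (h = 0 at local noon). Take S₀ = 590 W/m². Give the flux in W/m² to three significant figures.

443 W/m²

cos θ_z = sin φ sin δ + cos φ cos δ cos h = 0.120011 + 0.630420 = 0.750431.
Flux = S₀ · cos θ_z = 590 × 0.750431 = 442.8 W/m².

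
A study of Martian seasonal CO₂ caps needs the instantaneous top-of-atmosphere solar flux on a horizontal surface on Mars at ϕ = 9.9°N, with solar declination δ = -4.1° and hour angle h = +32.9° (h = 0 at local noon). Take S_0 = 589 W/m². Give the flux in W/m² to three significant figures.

cos θ_z = sin ϕ sin δ + cos ϕ cos δ cos h = -0.012292 + 0.825001 = 0.812709.
Flux = S_0 · cos θ_z = 589 × 0.812709 = 478.7 W/m².

479 W/m²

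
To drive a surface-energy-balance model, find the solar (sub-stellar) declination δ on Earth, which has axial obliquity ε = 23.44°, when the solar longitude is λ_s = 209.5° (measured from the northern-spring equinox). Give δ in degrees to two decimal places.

sin δ = sin ε · sin λ_s = sin 23.44° × sin 209.5° = -0.195880.
δ = arcsin(-0.195880) = -11.30°.

δ = -11.30°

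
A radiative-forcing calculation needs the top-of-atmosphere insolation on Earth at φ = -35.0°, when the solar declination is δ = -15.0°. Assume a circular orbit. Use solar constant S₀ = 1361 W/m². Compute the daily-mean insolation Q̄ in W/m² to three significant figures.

Q̄ ≈ 450 W/m²

cos H₀ = −tan(-35.0°) tan(-15.000°) = -0.1876, H₀ = 1.7595 rad.
Bracket: H₀ sin φ sin δ + cos φ cos δ sin H₀ = 1.7595×-0.57358×-0.25882 + 0.81915×0.96593×0.98224 = 0.261205 + 0.777189 = 1.038394.
Q̄ = (S₀/π) × [bracket] = (1361/π) × 1.038394 = 449.9 W/m².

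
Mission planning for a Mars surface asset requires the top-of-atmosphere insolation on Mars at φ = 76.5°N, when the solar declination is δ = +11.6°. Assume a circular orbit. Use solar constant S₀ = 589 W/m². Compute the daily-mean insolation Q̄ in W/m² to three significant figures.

Q̄ ≈ 117 W/m²

cos H₀ = −tan(+76.5°) tan(+11.600°) = -0.8550, H₀ = 2.5964 rad.
Bracket: H₀ sin φ sin δ + cos φ cos δ sin H₀ = 2.5964×0.97237×0.20108 + 0.23345×0.97958×0.51861 = 0.507659 + 0.118597 = 0.626256.
Q̄ = (S₀/π) × [bracket] = (589/π) × 0.626256 = 117.4 W/m².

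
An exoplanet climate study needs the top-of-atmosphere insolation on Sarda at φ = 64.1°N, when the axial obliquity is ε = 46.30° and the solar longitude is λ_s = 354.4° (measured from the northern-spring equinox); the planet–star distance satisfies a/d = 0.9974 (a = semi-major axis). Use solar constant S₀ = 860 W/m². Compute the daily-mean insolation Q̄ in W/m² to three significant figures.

Solar declination: sin δ = sin ε · sin λ_s = sin 46.30° × sin 354.4° = -0.07055, so δ = -4.046°.
cos H₀ = −tan(+64.1°) tan(-4.046°) = 0.1457, H₀ = 1.4246 rad.
Bracket: H₀ sin φ sin δ + cos φ cos δ sin H₀ = 1.4246×0.89956×-0.07055 + 0.43680×0.99751×0.98934 = -0.090411 + 0.431068 = 0.340657.
Inverse-square distance factor (a/d)² = 0.9974² = 0.994807.
Q̄ = (S₀/π) × 0.994807 × [bracket] = (860/π) × 0.994807 × 0.340657 = 92.77 W/m².

Q̄ ≈ 92.8 W/m²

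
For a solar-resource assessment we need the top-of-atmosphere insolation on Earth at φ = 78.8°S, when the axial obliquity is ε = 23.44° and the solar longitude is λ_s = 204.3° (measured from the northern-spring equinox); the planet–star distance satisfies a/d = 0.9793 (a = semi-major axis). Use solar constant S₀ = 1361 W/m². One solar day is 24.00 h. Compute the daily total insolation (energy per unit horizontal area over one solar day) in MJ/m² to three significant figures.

18.5 MJ/m²

Solar declination: sin δ = sin ε · sin λ_s = sin 23.44° × sin 204.3° = -0.16370, so δ = -9.421°.
cos H₀ = −tan(-78.8°) tan(-9.421°) = -0.8380, H₀ = 2.5645 rad.
Bracket: H₀ sin φ sin δ + cos φ cos δ sin H₀ = 2.5645×-0.98096×-0.16370 + 0.19423×0.98651×0.54563 = 0.411815 + 0.104548 = 0.516363.
Inverse-square distance factor (a/d)² = 0.9793² = 0.959028.
Q̄ = (S₀/π) × 0.959028 × [bracket] = (1361/π) × 0.959028 × 0.516363 = 214.53 W/m².
Daily total = Q̄ × 24.00 h × 3600 s/h = 214.53 × 24.00 × 3600 / 10⁶ = 18.54 MJ/m².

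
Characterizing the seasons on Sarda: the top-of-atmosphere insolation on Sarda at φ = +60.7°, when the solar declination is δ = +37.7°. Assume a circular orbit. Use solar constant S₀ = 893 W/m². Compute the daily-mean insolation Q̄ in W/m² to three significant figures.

Q̄ ≈ 476 W/m²

cos H₀ = −tan(+60.7°) tan(+37.700°) = -1.3773 ≤ −1 ⇒ polar day, H₀ = π.
Bracket: H₀ sin φ sin δ + cos φ cos δ sin H₀ = 3.1416×0.87207×0.61153 + 0.48938×0.79122×0.00000 = 1.675406 + 0.000000 = 1.675406.
Q̄ = (S₀/π) × [bracket] = (893/π) × 1.675406 = 476.2 W/m².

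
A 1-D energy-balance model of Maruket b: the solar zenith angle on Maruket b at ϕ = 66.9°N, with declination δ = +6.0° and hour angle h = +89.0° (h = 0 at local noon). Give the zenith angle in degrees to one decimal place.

cos θ_z = sin ϕ sin δ + cos ϕ cos δ cos h = 0.096148 + 0.006810 = 0.102958.
θ_z = arccos(0.102958) = 84.1°.

θ_z = 84.1°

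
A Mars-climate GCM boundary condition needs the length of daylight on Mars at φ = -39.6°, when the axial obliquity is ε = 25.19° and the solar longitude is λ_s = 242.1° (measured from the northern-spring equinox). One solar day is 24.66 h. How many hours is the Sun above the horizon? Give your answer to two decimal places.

15.02 h

Solar declination: sin δ = sin ε · sin λ_s = sin 25.19° × sin 242.1° = -0.37615, so δ = -22.095°.
cos H₀ = −tan φ · tan δ = −tan(-39.6°) × tan(-22.095°) = -0.3358, so H₀ = 1.9133 rad = 109.62°.
Daylight = 2H₀/(2π) × 24.66 h = (1.9133/π) × 24.66 = 15.02 h.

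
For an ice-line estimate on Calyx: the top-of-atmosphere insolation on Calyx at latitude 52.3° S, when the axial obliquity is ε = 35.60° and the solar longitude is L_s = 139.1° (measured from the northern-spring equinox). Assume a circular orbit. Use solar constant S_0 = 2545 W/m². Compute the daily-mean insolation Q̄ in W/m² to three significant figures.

Solar declination: sin δ = sin ε · sin L_s = sin 35.60° × sin 139.1° = 0.38114, so δ = +22.404°.
cos h₀ = −tan(-52.3°) tan(+22.404°) = 0.5334, h₀ = 1.0082 rad.
Bracket: h₀ sin ϕ sin δ + cos ϕ cos δ sin h₀ = 1.0082×-0.79122×0.38114 + 0.61153×0.92452×0.84586 = -0.304038 + 0.478225 = 0.174187.
Q̄ = (S_0/π) × [bracket] = (2545/π) × 0.174187 = 141.1 W/m².

Q̄ ≈ 141 W/m²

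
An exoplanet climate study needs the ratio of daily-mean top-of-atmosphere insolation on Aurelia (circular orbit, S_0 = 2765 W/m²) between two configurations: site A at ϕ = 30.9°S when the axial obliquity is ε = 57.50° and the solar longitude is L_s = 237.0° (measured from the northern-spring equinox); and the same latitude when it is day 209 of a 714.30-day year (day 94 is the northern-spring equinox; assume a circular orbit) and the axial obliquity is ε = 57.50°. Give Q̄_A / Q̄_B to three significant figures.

— Configuration A (ϕ=-30.9°):
Solar declination: sin δ = sin ε · sin L_s = sin 57.50° × sin 237.0° = -0.70733, so δ = -45.018°.
cos h₀ = −tan(-30.9°) tan(-45.018°) = -0.5989, h₀ = 2.2129 rad.
Bracket: h₀ sin ϕ sin δ + cos ϕ cos δ sin h₀ = 2.2129×-0.51354×-0.70733 + 0.85806×0.70689×0.80085 = 0.803819 + 0.485759 = 1.289578.
Q̄ = (S_0/π) × [bracket] = (2765/π) × 1.289578 = 1135.0 W/m².
— Configuration B (ϕ=-30.9°):
Solar longitude: L_s = 360° × (209 − 94)/714.30 = 57.959°.
sin δ = sin 57.50° × sin 57.959° = 0.71492, so δ = +45.636°.
cos h₀ = −tan(-30.9°) tan(+45.636°) = 0.6119, h₀ = 0.9123 rad.
Bracket: h₀ sin ϕ sin δ + cos ϕ cos δ sin h₀ = 0.9123×-0.51354×0.71492 + 0.85806×0.69921×0.79091 = -0.334942 + 0.474518 = 0.139576.
Q̄ = (S_0/π) × [bracket] = (2765/π) × 0.139576 = 122.84 W/m².
Ratio Q̄_A / Q̄_B = 1135.0 / 122.84 = 9.240.

Q̄_A / Q̄_B ≈ 9.24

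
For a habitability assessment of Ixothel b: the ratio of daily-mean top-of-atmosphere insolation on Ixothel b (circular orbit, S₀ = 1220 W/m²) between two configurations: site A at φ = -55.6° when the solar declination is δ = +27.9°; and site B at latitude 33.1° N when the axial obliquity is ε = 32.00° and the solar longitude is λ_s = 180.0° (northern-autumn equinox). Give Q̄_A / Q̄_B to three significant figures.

— Configuration A (φ=-55.6°):
cos H₀ = −tan(-55.6°) tan(+27.900°) = 0.7733, H₀ = 0.6868 rad.
Bracket: H₀ sin φ sin δ + cos φ cos δ sin H₀ = 0.6868×-0.82511×0.46793 + 0.56497×0.88377×0.63407 = -0.265169 + 0.316593 = 0.051424.
Q̄ = (S₀/π) × [bracket] = (1220/π) × 0.051424 = 19.970 W/m².
— Configuration B (φ=+33.1°):
Solar declination: sin δ = sin ε · sin λ_s = sin 32.00° × sin 180.0° = 0.00000, so δ = +0.000°.
cos H₀ = −tan(+33.1°) tan(+0.000°) = -0.0000, H₀ = 1.5708 rad.
Bracket: H₀ sin φ sin δ + cos φ cos δ sin H₀ = 1.5708×0.54610×0.00000 + 0.83772×1.00000×1.00000 = 0.000000 + 0.837720 = 0.837720.
Q̄ = (S₀/π) × [bracket] = (1220/π) × 0.837720 = 325.32 W/m².
Ratio Q̄_A / Q̄_B = 19.970 / 325.32 = 0.06139.

Q̄_A / Q̄_B ≈ 0.0614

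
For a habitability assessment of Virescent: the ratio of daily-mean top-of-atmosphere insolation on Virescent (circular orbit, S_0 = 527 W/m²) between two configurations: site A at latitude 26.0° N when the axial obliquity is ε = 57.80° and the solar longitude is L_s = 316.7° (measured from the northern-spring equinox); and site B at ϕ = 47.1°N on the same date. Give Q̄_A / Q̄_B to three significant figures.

Q̄_A / Q̄_B ≈ 6.33

— Configuration A (ϕ=+26.0°):
Solar declination: sin δ = sin ε · sin L_s = sin 57.80° × sin 316.7° = -0.58033, so δ = -35.474°.
cos h₀ = −tan(+26.0°) tan(-35.474°) = 0.3476, h₀ = 1.2158 rad.
Bracket: h₀ sin ϕ sin δ + cos ϕ cos δ sin h₀ = 1.2158×0.43837×-0.58033 + 0.89879×0.81438×0.93766 = -0.309299 + 0.686326 = 0.377027.
Q̄ = (S_0/π) × [bracket] = (527/π) × 0.377027 = 63.246 W/m².
— Configuration B (ϕ=+47.1°):
cos h₀ = −tan(+47.1°) tan(-35.474°) = 0.7669, h₀ = 0.6969 rad.
Bracket: h₀ sin ϕ sin δ + cos ϕ cos δ sin h₀ = 0.6969×0.73254×-0.58033 + 0.68072×0.81438×0.64181 = -0.296263 + 0.355797 = 0.059534.
Q̄ = (S_0/π) × [bracket] = (527/π) × 0.059534 = 9.9868 W/m².
Ratio Q̄_A / Q̄_B = 63.246 / 9.9868 = 6.333.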